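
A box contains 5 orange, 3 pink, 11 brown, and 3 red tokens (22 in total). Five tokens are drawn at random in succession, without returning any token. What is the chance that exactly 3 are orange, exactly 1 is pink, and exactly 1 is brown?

5/399

Unordered draws without replacement: count favorable combinations over C(22,5).
Favorable = C(5,3) · C(3,1) · C(11,1) · C(3,0) = 330; total = C(22,5) = 26334.
P = 330/26334 = 5/399 ≈ 0.0125.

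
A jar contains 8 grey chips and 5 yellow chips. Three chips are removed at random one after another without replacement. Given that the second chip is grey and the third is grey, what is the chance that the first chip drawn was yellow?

5/11

P(first=yellow and the second chip is grey and the third is grey) = (5/13)·(8/12)·(7/11) = 70/429.
P(E) = Σ over first color = 28/143 + 70/429 = 14/39.
By Bayes, P(first=yellow | E) = 70/429 / 14/39 = 5/11 ≈ 0.4545.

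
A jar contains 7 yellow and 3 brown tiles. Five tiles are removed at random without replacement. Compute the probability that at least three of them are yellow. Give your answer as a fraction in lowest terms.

11/12

Sum the hypergeometric tail for j = 3,…,5 yellow tiles.
Favorable = C(7,3)·C(3,2) + C(7,4)·C(3,1) + C(7,5)·C(3,0) = 231; total = C(10,5) = 252.
P = 231/252 = 11/12 ≈ 0.9167.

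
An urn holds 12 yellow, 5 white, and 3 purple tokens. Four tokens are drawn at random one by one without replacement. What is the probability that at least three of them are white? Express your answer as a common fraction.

31/969

Sum the hypergeometric tail for j = 3,…,4 white tokens.
Favorable = C(5,3)·C(15,1) + C(5,4)·C(15,0) = 155; total = C(20,4) = 4845.
P = 155/4845 = 31/969 ≈ 0.0320.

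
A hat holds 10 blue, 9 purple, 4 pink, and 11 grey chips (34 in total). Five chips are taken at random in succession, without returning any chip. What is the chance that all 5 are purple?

Unordered draws without replacement: count favorable combinations over C(34,5).
Favorable = C(10,0) · C(9,5) · C(4,0) · C(11,0) = 126; total = C(34,5) = 278256.
P = 126/278256 = 21/46376 ≈ 0.0005.

21/46376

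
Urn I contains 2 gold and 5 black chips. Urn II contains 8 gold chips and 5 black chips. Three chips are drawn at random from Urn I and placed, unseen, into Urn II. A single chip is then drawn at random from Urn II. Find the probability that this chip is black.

25/56

Condition on how many of the transferred chips are black (from Urn I: 5 black of 7; then Urn II has 16 total).
  1 black: C(5,1)C(2,2)/C(7,3) = 1/7; then P = 6/16
  2 black: C(5,2)C(2,1)/C(7,3) = 4/7; then P = 7/16
  3 black: C(5,3)C(2,0)/C(7,3) = 2/7; then P = 8/16
P(black from Urn II) = 25/56 ≈ 0.4464.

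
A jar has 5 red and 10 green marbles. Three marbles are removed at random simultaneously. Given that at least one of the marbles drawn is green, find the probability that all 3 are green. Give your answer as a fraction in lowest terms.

P(all 3 green) = C(10,3)/C(15,3) = 24/91; P(at least one green) = 1 − C(5,3)/C(15,3) = 89/91.
Since 'all 3 green' ⊆ 'at least one green', P(all 3 | at least one) = 24/91 / 89/91 = 24/89 ≈ 0.2697.

24/89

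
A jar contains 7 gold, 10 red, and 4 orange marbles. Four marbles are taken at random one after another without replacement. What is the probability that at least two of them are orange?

Sum the hypergeometric tail for j = 2,…,4 orange marbles.
Favorable = C(4,2)·C(17,2) + C(4,3)·C(17,1) + C(4,4)·C(17,0) = 885; total = C(21,4) = 5985.
P = 885/5985 = 59/399 ≈ 0.1479.

59/399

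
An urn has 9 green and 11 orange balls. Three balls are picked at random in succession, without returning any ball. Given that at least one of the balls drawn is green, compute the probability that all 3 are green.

28/325

P(all 3 green) = C(9,3)/C(20,3) = 7/95; P(at least one green) = 1 − C(11,3)/C(20,3) = 65/76.
Since 'all 3 green' ⊆ 'at least one green', P(all 3 | at least one) = 7/95 / 65/76 = 28/325 ≈ 0.0862.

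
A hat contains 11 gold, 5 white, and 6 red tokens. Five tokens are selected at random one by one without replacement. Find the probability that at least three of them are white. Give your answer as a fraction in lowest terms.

Sum the hypergeometric tail for j = 3,…,5 white tokens.
Favorable = C(5,3)·C(17,2) + C(5,4)·C(17,1) + C(5,5)·C(17,0) = 1446; total = C(22,5) = 26334.
P = 1446/26334 = 241/4389 ≈ 0.0549.

241/4389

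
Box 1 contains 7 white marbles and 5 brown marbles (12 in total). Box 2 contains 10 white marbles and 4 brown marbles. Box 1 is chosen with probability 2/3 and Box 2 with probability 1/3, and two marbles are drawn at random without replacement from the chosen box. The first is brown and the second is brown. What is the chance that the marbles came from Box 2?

P(E | Box 1) = 5/33; P(E | Box 2) = 6/91.
P(E) = 2/3·5/33 + 1/3·6/91 = 1108/9009.
By Bayes' rule, P(Box 2 | E) = 2/91 / 1108/9009 = 99/554 ≈ 0.1787.

99/554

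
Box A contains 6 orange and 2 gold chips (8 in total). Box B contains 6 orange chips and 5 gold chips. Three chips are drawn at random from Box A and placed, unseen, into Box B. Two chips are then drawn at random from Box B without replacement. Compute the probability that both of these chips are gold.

Condition on how many of the transferred chips are gold (from Box A: 2 gold of 8; then Box B has 14 total).
  0 gold: C(2,0)C(6,3)/C(8,3) = 5/14; then P = C(5,2)/C(14,2) = 10/91
  1 gold: C(2,1)C(6,2)/C(8,3) = 15/28; then P = C(6,2)/C(14,2) = 15/91
  2 gold: C(2,2)C(6,1)/C(8,3) = 3/28; then P = C(7,2)/C(14,2) = 3/13
P(both gold) = 97/637 ≈ 0.1523.

97/637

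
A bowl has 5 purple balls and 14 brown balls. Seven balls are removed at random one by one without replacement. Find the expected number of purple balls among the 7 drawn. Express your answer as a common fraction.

By linearity of expectation, E[X] = Σ P(draw i is purple); by symmetry each draw (even without replacement) has P(purple) = 5/19.
E[X] = 7 · 5/19 = 35/19 ≈ 1.8421.

35/19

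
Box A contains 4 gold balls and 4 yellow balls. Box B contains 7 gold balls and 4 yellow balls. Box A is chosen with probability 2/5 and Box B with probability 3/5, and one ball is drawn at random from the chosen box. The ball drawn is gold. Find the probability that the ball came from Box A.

P(gold | Box A) = 1/2; P(gold | Box B) = 7/11.
P(gold) = 2/5·1/2 + 3/5·7/11 = 32/55.
By Bayes' rule, P(Box A | gold) = 1/5 / 32/55 = 11/32 ≈ 0.3438.

11/32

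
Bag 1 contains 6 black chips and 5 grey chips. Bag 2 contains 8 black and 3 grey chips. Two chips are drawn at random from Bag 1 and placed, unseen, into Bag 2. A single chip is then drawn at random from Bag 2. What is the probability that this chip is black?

100/143

Condition on how many of the transferred chips are black (from Bag 1: 6 black of 11; then Bag 2 has 13 total).
  0 black: C(6,0)C(5,2)/C(11,2) = 2/11; then P = 8/13
  1 black: C(6,1)C(5,1)/C(11,2) = 6/11; then P = 9/13
  2 black: C(6,2)C(5,0)/C(11,2) = 3/11; then P = 10/13
P(black from Bag 2) = 100/143 ≈ 0.6993.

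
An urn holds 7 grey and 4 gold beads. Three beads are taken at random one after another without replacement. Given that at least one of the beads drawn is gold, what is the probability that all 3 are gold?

P(all 3 gold) = C(4,3)/C(11,3) = 4/165; P(at least one gold) = 1 − C(7,3)/C(11,3) = 26/33.
Since 'all 3 gold' ⊆ 'at least one gold', P(all 3 | at least one) = 4/165 / 26/33 = 2/65 ≈ 0.0308.

2/65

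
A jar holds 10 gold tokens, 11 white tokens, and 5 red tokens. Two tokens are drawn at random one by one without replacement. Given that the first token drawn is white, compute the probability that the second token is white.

2/5

After removing 1 white, the jar has 10 white out of 25 remaining.
P(second is white | given) = 10/25 = 2/5 ≈ 0.4000.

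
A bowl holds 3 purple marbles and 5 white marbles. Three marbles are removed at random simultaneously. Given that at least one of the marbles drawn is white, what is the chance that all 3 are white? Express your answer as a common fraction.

P(all 3 white) = C(5,3)/C(8,3) = 5/28; P(at least one white) = 1 − C(3,3)/C(8,3) = 55/56.
Since 'all 3 white' ⊆ 'at least one white', P(all 3 | at least one) = 5/28 / 55/56 = 2/11 ≈ 0.1818.

2/11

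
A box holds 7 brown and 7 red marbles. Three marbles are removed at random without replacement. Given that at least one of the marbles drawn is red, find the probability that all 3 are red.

P(all 3 red) = C(7,3)/C(14,3) = 5/52; P(at least one red) = 1 − C(7,3)/C(14,3) = 47/52.
Since 'all 3 red' ⊆ 'at least one red', P(all 3 | at least one) = 5/52 / 47/52 = 5/47 ≈ 0.1064.

5/47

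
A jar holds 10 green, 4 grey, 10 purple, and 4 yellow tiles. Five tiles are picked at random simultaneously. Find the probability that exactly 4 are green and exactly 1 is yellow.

Unordered draws without replacement: count favorable combinations over C(28,5).
Favorable = C(10,4) · C(4,0) · C(10,0) · C(4,1) = 840; total = C(28,5) = 98280.
P = 840/98280 = 1/117 ≈ 0.0085.

1/117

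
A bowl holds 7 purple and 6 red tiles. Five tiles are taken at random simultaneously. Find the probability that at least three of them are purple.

84/143

Sum the hypergeometric tail for j = 3,…,5 purple tiles.
Favorable = C(7,3)·C(6,2) + C(7,4)·C(6,1) + C(7,5)·C(6,0) = 756; total = C(13,5) = 1287.
P = 756/1287 = 84/143 ≈ 0.5874.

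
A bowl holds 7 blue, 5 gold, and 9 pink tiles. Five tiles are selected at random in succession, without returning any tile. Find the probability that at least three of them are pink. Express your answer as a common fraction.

Sum the hypergeometric tail for j = 3,…,5 pink tiles.
Favorable = C(9,3)·C(12,2) + C(9,4)·C(12,1) + C(9,5)·C(12,0) = 7182; total = C(21,5) = 20349.
P = 7182/20349 = 6/17 ≈ 0.3529.

6/17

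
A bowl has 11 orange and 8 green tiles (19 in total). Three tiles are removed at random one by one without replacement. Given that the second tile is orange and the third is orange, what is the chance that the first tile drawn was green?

8/17

P(first=green and the second tile is orange and the third is orange) = (8/19)·(11/18)·(10/17) = 440/2907.
P(E) = Σ over first color = 55/323 + 440/2907 = 55/171.
By Bayes, P(first=green | E) = 440/2907 / 55/171 = 8/17 ≈ 0.4706.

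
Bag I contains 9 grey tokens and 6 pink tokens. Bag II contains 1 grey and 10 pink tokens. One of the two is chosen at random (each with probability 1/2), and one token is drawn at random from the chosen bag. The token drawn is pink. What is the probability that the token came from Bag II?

25/36

P(pink | Bag I) = 2/5; P(pink | Bag II) = 10/11.
P(pink) = 1/2·2/5 + 1/2·10/11 = 36/55.
By Bayes' rule, P(Bag II | pink) = 5/11 / 36/55 = 25/36 ≈ 0.6944.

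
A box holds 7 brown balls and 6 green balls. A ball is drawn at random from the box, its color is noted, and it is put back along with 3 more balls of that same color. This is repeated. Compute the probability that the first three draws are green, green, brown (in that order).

Track the composition after each reinforcement of +3.
P = (6/13) · (9/16) · (7/19) = 189/1976 ≈ 0.0956.

189/1976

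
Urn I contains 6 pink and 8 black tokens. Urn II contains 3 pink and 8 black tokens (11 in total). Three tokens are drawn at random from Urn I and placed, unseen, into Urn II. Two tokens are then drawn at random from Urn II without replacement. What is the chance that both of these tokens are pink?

Condition on how many of the transferred tokens are pink (from Urn I: 6 pink of 14; then Urn II has 14 total).
  0 pink: C(6,0)C(8,3)/C(14,3) = 2/13; then P = C(3,2)/C(14,2) = 3/91
  1 pink: C(6,1)C(8,2)/C(14,3) = 6/13; then P = C(4,2)/C(14,2) = 6/91
  2 pink: C(6,2)C(8,1)/C(14,3) = 30/91; then P = C(5,2)/C(14,2) = 10/91
  3 pink: C(6,3)C(8,0)/C(14,3) = 5/91; then P = C(6,2)/C(14,2) = 15/91
P(both pink) = 669/8281 ≈ 0.0808.

669/8281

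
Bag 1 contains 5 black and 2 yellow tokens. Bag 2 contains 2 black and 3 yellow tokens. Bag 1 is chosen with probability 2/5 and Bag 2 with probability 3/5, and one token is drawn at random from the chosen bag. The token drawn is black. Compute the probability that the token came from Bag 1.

25/46

P(black | Bag 1) = 5/7; P(black | Bag 2) = 2/5.
P(black) = 2/5·5/7 + 3/5·2/5 = 92/175.
By Bayes' rule, P(Bag 1 | black) = 2/7 / 92/175 = 25/46 ≈ 0.5435.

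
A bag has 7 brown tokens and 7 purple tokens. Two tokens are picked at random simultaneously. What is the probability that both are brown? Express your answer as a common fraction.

3/13

Unordered draws without replacement: count favorable combinations over C(14,2).
Favorable = C(7,2) · C(7,0) = 21; total = C(14,2) = 91.
P = 21/91 = 3/13 ≈ 0.2308.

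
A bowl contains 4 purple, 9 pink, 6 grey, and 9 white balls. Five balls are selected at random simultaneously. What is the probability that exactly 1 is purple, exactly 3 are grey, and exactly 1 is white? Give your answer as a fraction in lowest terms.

2/273

Unordered draws without replacement: count favorable combinations over C(28,5).
Favorable = C(4,1) · C(9,0) · C(6,3) · C(9,1) = 720; total = C(28,5) = 98280.
P = 720/98280 = 2/273 ≈ 0.0073.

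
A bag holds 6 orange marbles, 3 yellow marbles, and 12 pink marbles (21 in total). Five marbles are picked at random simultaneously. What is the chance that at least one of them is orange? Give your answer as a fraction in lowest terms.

Use the complement: P(at least one orange) = 1 − P(no orange).
P(none) = C(15,5)/C(21,5) = 3003/20349.
So P = 1 − 3003/20349 = 826/969 ≈ 0.8524.

826/969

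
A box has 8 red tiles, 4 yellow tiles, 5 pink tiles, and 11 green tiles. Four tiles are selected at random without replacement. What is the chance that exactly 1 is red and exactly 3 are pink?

Unordered draws without replacement: count favorable combinations over C(28,4).
Favorable = C(8,1) · C(4,0) · C(5,3) · C(11,0) = 80; total = C(28,4) = 20475.
P = 80/20475 = 16/4095 ≈ 0.0039.

16/4095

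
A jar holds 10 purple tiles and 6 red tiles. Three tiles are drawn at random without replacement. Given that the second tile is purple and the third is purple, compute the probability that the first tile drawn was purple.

P(first=purple and the second tile is purple and the third is purple) = (10/16)·(9/15)·(8/14) = 3/14.
P(E) = Σ over first color = 3/14 + 9/56 = 3/8.
By Bayes, P(first=purple | E) = 3/14 / 3/8 = 4/7 ≈ 0.5714.

4/7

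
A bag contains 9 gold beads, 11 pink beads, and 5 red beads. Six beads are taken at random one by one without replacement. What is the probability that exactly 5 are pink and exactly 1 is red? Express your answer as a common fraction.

Unordered draws without replacement: count favorable combinations over C(25,6).
Favorable = C(9,0) · C(11,5) · C(5,1) = 2310; total = C(25,6) = 177100.
P = 2310/177100 = 3/230 ≈ 0.0130.

3/230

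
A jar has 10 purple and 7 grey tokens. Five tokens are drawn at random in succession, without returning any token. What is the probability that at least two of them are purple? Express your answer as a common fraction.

Sum the hypergeometric tail for j = 2,…,5 purple tokens.
Favorable = C(10,2)·C(7,3) + C(10,3)·C(7,2) + C(10,4)·C(7,1) + C(10,5)·C(7,0) = 5817; total = C(17,5) = 6188.
P = 5817/6188 = 831/884 ≈ 0.9400.

831/884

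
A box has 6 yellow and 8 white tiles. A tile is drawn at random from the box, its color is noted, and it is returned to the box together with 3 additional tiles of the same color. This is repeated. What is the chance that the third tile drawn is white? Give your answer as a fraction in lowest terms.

Sum over the four possibilities for the first two draws (white/not-white each), tracking how the white count and total change by +3 per draw.
P(third is white) = 4/7 ≈ 0.5714. (In a Pólya urn every draw has the same marginal probability 8/14.)

4/7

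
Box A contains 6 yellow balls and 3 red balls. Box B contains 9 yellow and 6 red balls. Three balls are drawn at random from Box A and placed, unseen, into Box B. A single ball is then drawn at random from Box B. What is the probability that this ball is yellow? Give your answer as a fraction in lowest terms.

11/18

Condition on how many of the transferred balls are yellow (from Box A: 6 yellow of 9; then Box B has 18 total).
  0 yellow: C(6,0)C(3,3)/C(9,3) = 1/84; then P = 9/18
  1 yellow: C(6,1)C(3,2)/C(9,3) = 3/14; then P = 10/18
  2 yellow: C(6,2)C(3,1)/C(9,3) = 15/28; then P = 11/18
  3 yellow: C(6,3)C(3,0)/C(9,3) = 5/21; then P = 12/18
P(yellow from Box B) = 11/18 ≈ 0.6111.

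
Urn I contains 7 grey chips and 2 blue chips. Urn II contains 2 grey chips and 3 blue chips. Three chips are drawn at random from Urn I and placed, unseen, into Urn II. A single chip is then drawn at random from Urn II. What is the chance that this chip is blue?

Condition on how many of the transferred chips are blue (from Urn I: 2 blue of 9; then Urn II has 8 total).
  0 blue: C(2,0)C(7,3)/C(9,3) = 5/12; then P = 3/8
  1 blue: C(2,1)C(7,2)/C(9,3) = 1/2; then P = 4/8
  2 blue: C(2,2)C(7,1)/C(9,3) = 1/12; then P = 5/8
P(blue from Urn II) = 11/24 ≈ 0.4583.

11/24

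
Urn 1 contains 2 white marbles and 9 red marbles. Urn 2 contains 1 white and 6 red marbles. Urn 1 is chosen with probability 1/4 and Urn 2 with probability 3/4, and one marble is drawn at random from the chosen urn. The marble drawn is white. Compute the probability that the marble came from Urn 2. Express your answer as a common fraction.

P(white | Urn 1) = 2/11; P(white | Urn 2) = 1/7.
P(white) = 1/4·2/11 + 3/4·1/7 = 47/308.
By Bayes' rule, P(Urn 2 | white) = 3/28 / 47/308 = 33/47 ≈ 0.7021.

33/47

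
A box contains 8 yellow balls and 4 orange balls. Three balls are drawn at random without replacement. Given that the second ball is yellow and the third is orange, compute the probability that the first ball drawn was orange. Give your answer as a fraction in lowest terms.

3/10

P(first=orange and the second ball is yellow and the third is orange) = (4/12)·(8/11)·(3/10) = 4/55.
P(E) = Σ over first color = 28/165 + 4/55 = 8/33.
By Bayes, P(first=orange | E) = 4/55 / 8/33 = 3/10 ≈ 0.3000.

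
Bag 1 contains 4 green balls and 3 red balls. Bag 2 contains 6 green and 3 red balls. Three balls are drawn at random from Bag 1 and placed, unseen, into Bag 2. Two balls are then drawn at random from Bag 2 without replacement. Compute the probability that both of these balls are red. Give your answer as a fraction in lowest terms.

Condition on how many of the transferred balls are red (from Bag 1: 3 red of 7; then Bag 2 has 12 total).
  0 red: C(3,0)C(4,3)/C(7,3) = 4/35; then P = C(3,2)/C(12,2) = 1/22
  1 red: C(3,1)C(4,2)/C(7,3) = 18/35; then P = C(4,2)/C(12,2) = 1/11
  2 red: C(3,2)C(4,1)/C(7,3) = 12/35; then P = C(5,2)/C(12,2) = 5/33
  3 red: C(3,3)C(4,0)/C(7,3) = 1/35; then P = C(6,2)/C(12,2) = 5/22
P(both red) = 17/154 ≈ 0.1104.

17/154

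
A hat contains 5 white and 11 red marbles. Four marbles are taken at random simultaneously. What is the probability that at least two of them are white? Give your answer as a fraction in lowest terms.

Sum the hypergeometric tail for j = 2,…,4 white marbles.
Favorable = C(5,2)·C(11,2) + C(5,3)·C(11,1) + C(5,4)·C(11,0) = 665; total = C(16,4) = 1820.
P = 665/1820 = 19/52 ≈ 0.3654.

19/52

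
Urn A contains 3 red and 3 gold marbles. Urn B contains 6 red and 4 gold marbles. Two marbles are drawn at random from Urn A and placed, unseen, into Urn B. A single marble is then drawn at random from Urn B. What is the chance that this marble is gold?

5/12

Condition on how many of the transferred marbles are gold (from Urn A: 3 gold of 6; then Urn B has 12 total).
  0 gold: C(3,0)C(3,2)/C(6,2) = 1/5; then P = 4/12
  1 gold: C(3,1)C(3,1)/C(6,2) = 3/5; then P = 5/12
  2 gold: C(3,2)C(3,0)/C(6,2) = 1/5; then P = 6/12
P(gold from Urn B) = 5/12 ≈ 0.4167.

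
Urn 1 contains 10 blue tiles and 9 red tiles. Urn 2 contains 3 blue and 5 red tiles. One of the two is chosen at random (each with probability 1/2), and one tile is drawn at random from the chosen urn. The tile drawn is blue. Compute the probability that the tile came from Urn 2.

P(blue | Urn 1) = 10/19; P(blue | Urn 2) = 3/8.
P(blue) = 1/2·10/19 + 1/2·3/8 = 137/304.
By Bayes' rule, P(Urn 2 | blue) = 3/16 / 137/304 = 57/137 ≈ 0.4161.

57/137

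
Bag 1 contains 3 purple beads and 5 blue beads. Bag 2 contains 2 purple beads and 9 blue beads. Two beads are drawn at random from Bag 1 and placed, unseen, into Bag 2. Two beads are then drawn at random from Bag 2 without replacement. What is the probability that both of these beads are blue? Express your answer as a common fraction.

Condition on how many of the transferred beads are blue (from Bag 1: 5 blue of 8; then Bag 2 has 13 total).
  0 blue: C(5,0)C(3,2)/C(8,2) = 3/28; then P = C(9,2)/C(13,2) = 6/13
  1 blue: C(5,1)C(3,1)/C(8,2) = 15/28; then P = C(10,2)/C(13,2) = 15/26
  2 blue: C(5,2)C(3,0)/C(8,2) = 5/14; then P = C(11,2)/C(13,2) = 55/78
P(both blue) = 1333/2184 ≈ 0.6103.

1333/2184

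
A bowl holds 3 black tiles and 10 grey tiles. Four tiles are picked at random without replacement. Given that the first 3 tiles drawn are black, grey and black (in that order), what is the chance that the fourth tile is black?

1/10

After removing 2 black, 1 grey, the bowl has 1 black out of 10 remaining.
P(fourth is black | given) = 1/10 ≈ 0.1000.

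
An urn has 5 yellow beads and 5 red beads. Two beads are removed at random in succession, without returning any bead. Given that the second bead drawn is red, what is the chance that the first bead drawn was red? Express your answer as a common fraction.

P(first=red and the second bead drawn is red) = (5/10)·(4/9) = 2/9.
P(the second bead drawn is red) = Σ over first color = 5/18 + 2/9 = 1/2.
By Bayes, P(first=red | the second bead drawn is red) = 2/9 / 1/2 = 4/9 ≈ 0.4444.

4/9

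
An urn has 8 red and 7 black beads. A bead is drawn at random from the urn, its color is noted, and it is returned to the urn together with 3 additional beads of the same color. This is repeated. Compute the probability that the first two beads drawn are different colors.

56/135

Either black then red, or red then black; after the first draw the total is 18.
P = (7/15)·(8/18) + (8/15)·(7/18) = 56/135 ≈ 0.4148.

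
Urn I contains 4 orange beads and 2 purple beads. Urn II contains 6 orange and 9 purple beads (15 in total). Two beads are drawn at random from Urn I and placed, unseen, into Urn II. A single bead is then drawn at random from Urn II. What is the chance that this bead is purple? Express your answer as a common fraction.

29/51

Condition on how many of the transferred beads are purple (from Urn I: 2 purple of 6; then Urn II has 17 total).
  0 purple: C(2,0)C(4,2)/C(6,2) = 2/5; then P = 9/17
  1 purple: C(2,1)C(4,1)/C(6,2) = 8/15; then P = 10/17
  2 purple: C(2,2)C(4,0)/C(6,2) = 1/15; then P = 11/17
P(purple from Urn II) = 29/51 ≈ 0.5686.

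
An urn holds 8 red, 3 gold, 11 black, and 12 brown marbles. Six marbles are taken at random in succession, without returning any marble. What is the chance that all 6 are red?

7/336226

Unordered draws without replacement: count favorable combinations over C(34,6).
Favorable = C(8,6) · C(3,0) · C(11,0) · C(12,0) = 28; total = C(34,6) = 1344904.
P = 28/1344904 = 7/336226 ≈ 0.0000.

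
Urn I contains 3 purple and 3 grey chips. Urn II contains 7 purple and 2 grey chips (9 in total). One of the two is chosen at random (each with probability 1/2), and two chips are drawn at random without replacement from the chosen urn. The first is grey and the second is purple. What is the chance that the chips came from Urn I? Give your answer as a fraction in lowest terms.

54/89

P(E | Urn I) = 3/10; P(E | Urn II) = 7/36.
P(E) = 1/2·3/10 + 1/2·7/36 = 89/360.
By Bayes' rule, P(Urn I | E) = 3/20 / 89/360 = 54/89 ≈ 0.6067.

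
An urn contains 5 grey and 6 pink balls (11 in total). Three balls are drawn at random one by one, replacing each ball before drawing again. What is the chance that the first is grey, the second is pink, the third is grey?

Multiply the conditional probability of each draw in order, with replacement (the composition resets each draw).
P = (5/11) · (6/11) · (5/11) = 150/1331 ≈ 0.1127.

150/1331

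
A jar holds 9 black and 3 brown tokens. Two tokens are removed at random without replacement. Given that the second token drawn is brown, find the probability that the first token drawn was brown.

2/11

P(first=brown and the second token drawn is brown) = (3/12)·(2/11) = 1/22.
P(the second token drawn is brown) = Σ over first color = 9/44 + 1/22 = 1/4.
By Bayes, P(first=brown | the second token drawn is brown) = 1/22 / 1/4 = 2/11 ≈ 0.1818.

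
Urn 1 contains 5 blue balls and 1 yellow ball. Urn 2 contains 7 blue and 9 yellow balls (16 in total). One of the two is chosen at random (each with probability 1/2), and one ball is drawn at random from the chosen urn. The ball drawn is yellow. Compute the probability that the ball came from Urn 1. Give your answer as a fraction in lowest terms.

P(yellow | Urn 1) = 1/6; P(yellow | Urn 2) = 9/16.
P(yellow) = 1/2·1/6 + 1/2·9/16 = 35/96.
By Bayes' rule, P(Urn 1 | yellow) = 1/12 / 35/96 = 8/35 ≈ 0.2286.

8/35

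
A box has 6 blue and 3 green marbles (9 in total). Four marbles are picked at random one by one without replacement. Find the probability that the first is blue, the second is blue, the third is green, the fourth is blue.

5/42

Multiply the conditional probability of each draw in order, without replacement, so each draw removes one from its color and from the total.
P = (6/9) · (5/8) · (3/7) · (4/6) = 5/42 ≈ 0.1190.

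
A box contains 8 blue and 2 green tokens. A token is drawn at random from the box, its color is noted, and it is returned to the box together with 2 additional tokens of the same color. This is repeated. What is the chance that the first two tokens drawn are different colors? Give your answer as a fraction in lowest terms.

Either green then blue, or blue then green; after the first draw the total is 12.
P = (2/10)·(8/12) + (8/10)·(2/12) = 4/15 ≈ 0.2667.

4/15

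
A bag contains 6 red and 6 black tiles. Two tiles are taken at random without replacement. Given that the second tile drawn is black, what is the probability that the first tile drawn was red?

P(first=red and the second tile drawn is black) = (6/12)·(6/11) = 3/11.
P(the second tile drawn is black) = Σ over first color = 3/11 + 5/22 = 1/2.
By Bayes, P(first=red | the second tile drawn is black) = 3/11 / 1/2 = 6/11 ≈ 0.5455.

6/11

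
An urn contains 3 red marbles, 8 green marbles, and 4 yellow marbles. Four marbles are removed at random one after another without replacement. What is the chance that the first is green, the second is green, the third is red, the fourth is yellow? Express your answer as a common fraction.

4/195

Multiply the conditional probability of each draw in order, without replacement, so each draw removes one from its color and from the total.
P = (8/15) · (7/14) · (3/13) · (4/12) = 4/195 ≈ 0.0205.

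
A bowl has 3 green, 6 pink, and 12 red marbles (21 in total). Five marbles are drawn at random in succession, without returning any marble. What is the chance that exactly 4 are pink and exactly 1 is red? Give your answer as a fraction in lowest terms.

20/2261

Unordered draws without replacement: count favorable combinations over C(21,5).
Favorable = C(3,0) · C(6,4) · C(12,1) = 180; total = C(21,5) = 20349.
P = 180/20349 = 20/2261 ≈ 0.0088.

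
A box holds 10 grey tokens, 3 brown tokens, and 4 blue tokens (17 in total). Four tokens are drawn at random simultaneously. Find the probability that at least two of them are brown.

Sum the hypergeometric tail for j = 2,…,3 brown tokens.
Favorable = C(3,2)·C(14,2) + C(3,3)·C(14,1) = 287; total = C(17,4) = 2380.
P = 287/2380 = 41/340 ≈ 0.1206.

41/340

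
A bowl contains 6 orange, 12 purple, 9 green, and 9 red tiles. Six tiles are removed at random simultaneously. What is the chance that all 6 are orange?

1/1947792

Unordered draws without replacement: count favorable combinations over C(36,6).
Favorable = C(6,6) · C(12,0) · C(9,0) · C(9,0) = 1; total = C(36,6) = 1947792.
P = 1/1947792 = 1/1947792 ≈ 0.0000.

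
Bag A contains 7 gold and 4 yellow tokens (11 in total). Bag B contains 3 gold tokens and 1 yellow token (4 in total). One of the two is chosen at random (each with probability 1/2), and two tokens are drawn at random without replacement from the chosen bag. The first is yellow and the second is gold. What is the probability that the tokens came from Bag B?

P(E | Bag A) = 14/55; P(E | Bag B) = 1/4.
P(E) = 1/2·14/55 + 1/2·1/4 = 111/440.
By Bayes' rule, P(Bag B | E) = 1/8 / 111/440 = 55/111 ≈ 0.4955.

55/111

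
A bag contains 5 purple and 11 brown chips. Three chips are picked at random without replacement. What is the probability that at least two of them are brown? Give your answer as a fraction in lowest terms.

11/14

Sum the hypergeometric tail for j = 2,…,3 brown chips.
Favorable = C(11,2)·C(5,1) + C(11,3)·C(5,0) = 440; total = C(16,3) = 560.
P = 440/560 = 11/14 ≈ 0.7857.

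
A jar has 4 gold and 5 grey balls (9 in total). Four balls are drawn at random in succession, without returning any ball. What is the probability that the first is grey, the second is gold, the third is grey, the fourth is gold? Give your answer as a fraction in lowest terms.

Multiply the conditional probability of each draw in order, without replacement, so each draw removes one from its color and from the total.
P = (5/9) · (4/8) · (4/7) · (3/6) = 5/63 ≈ 0.0794.

5/63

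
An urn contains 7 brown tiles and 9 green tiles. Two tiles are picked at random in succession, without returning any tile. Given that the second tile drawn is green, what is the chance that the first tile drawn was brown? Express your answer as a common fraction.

P(first=brown and the second tile drawn is green) = (7/16)·(9/15) = 21/80.
P(the second tile drawn is green) = Σ over first color = 21/80 + 3/10 = 9/16.
By Bayes, P(first=brown | the second tile drawn is green) = 21/80 / 9/16 = 7/15 ≈ 0.4667.

7/15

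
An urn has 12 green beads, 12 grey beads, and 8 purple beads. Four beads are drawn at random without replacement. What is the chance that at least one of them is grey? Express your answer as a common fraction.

6223/7192

Use the complement: P(at least one grey) = 1 − P(no grey).
P(none) = C(20,4)/C(32,4) = 4845/35960.
So P = 1 − 4845/35960 = 6223/7192 ≈ 0.8653.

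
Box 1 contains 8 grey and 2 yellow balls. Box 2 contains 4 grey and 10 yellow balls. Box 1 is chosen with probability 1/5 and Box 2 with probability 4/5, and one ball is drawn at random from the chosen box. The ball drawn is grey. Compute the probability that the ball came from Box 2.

10/17

P(grey | Box 1) = 4/5; P(grey | Box 2) = 2/7.
P(grey) = 1/5·4/5 + 4/5·2/7 = 68/175.
By Bayes' rule, P(Box 2 | grey) = 8/35 / 68/175 = 10/17 ≈ 0.5882.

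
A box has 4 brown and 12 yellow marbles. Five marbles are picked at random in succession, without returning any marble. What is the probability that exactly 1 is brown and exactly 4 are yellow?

Unordered draws without replacement: count favorable combinations over C(16,5).
Favorable = C(4,1) · C(12,4) = 1980; total = C(16,5) = 4368.
P = 1980/4368 = 165/364 ≈ 0.4533.

165/364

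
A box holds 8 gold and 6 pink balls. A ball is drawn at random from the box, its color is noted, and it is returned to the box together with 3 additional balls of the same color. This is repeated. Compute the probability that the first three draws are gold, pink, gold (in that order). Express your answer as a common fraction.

Track the composition after each reinforcement of +3.
P = (8/14) · (6/17) · (11/20) = 66/595 ≈ 0.1109.

66/595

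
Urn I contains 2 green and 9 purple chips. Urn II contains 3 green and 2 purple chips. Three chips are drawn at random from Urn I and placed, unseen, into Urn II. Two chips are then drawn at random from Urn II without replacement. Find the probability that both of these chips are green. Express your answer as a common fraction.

Condition on how many of the transferred chips are green (from Urn I: 2 green of 11; then Urn II has 8 total).
  0 green: C(2,0)C(9,3)/C(11,3) = 28/55; then P = C(3,2)/C(8,2) = 3/28
  1 green: C(2,1)C(9,2)/C(11,3) = 24/55; then P = C(4,2)/C(8,2) = 3/14
  2 green: C(2,2)C(9,1)/C(11,3) = 3/55; then P = C(5,2)/C(8,2) = 5/14
P(both green) = 129/770 ≈ 0.1675.

129/770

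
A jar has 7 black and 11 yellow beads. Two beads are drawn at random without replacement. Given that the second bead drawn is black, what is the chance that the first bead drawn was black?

P(first=black and the second bead drawn is black) = (7/18)·(6/17) = 7/51.
P(the second bead drawn is black) = Σ over first color = 7/51 + 77/306 = 7/18.
By Bayes, P(first=black | the second bead drawn is black) = 7/51 / 7/18 = 6/17 ≈ 0.3529.

6/17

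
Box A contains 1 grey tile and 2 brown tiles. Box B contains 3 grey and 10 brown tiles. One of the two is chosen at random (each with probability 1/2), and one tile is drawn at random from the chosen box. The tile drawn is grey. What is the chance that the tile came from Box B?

P(grey | Box A) = 1/3; P(grey | Box B) = 3/13.
P(grey) = 1/2·1/3 + 1/2·3/13 = 11/39.
By Bayes' rule, P(Box B | grey) = 3/26 / 11/39 = 9/22 ≈ 0.4091.

9/22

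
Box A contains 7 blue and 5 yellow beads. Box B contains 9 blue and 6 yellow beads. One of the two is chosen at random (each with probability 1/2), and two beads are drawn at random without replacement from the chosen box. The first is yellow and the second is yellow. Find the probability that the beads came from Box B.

33/68

P(E | Box A) = 5/33; P(E | Box B) = 1/7.
P(E) = 1/2·5/33 + 1/2·1/7 = 34/231.
By Bayes' rule, P(Box B | E) = 1/14 / 34/231 = 33/68 ≈ 0.4853.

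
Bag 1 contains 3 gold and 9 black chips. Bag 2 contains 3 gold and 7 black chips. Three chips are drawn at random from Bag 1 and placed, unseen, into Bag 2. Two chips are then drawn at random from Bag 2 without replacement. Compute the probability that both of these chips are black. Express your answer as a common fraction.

Condition on how many of the transferred chips are black (from Bag 1: 9 black of 12; then Bag 2 has 13 total).
  0 black: C(9,0)C(3,3)/C(12,3) = 1/220; then P = C(7,2)/C(13,2) = 7/26
  1 black: C(9,1)C(3,2)/C(12,3) = 27/220; then P = C(8,2)/C(13,2) = 14/39
  2 black: C(9,2)C(3,1)/C(12,3) = 27/55; then P = C(9,2)/C(13,2) = 6/13
  3 black: C(9,3)C(3,0)/C(12,3) = 21/55; then P = C(10,2)/C(13,2) = 15/26
P(both black) = 563/1144 ≈ 0.4921.

563/1144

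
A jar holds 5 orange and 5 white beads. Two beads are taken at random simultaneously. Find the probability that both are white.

2/9

Unordered draws without replacement: count favorable combinations over C(10,2).
Favorable = C(5,0) · C(5,2) = 10; total = C(10,2) = 45.
P = 10/45 = 2/9 ≈ 0.2222.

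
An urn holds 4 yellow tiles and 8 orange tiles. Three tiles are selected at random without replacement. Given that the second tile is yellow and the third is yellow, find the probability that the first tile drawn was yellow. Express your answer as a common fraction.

1/5

P(first=yellow and the second tile is yellow and the third is yellow) = (4/12)·(3/11)·(2/10) = 1/55.
P(E) = Σ over first color = 1/55 + 4/55 = 1/11.
By Bayes, P(first=yellow | E) = 1/55 / 1/11 = 1/5 ≈ 0.2000.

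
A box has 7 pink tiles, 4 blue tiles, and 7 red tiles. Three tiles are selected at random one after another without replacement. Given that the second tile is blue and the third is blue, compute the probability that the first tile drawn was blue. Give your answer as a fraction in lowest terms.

P(first=blue and the second tile is blue and the third is blue) = (4/18)·(3/17)·(2/16) = 1/204.
P(E) = Σ over first color = 7/408 + 1/204 + 7/408 = 2/51.
By Bayes, P(first=blue | E) = 1/204 / 2/51 = 1/8 ≈ 0.1250.

1/8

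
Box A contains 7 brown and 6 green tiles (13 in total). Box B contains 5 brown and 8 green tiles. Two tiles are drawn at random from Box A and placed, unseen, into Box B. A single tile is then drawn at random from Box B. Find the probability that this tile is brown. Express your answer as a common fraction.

Condition on how many of the transferred tiles are brown (from Box A: 7 brown of 13; then Box B has 15 total).
  0 brown: C(7,0)C(6,2)/C(13,2) = 5/26; then P = 5/15
  1 brown: C(7,1)C(6,1)/C(13,2) = 7/13; then P = 6/15
  2 brown: C(7,2)C(6,0)/C(13,2) = 7/26; then P = 7/15
P(brown from Box B) = 79/195 ≈ 0.4051.

79/195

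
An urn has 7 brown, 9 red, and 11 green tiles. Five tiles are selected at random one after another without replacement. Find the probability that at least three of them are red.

Sum the hypergeometric tail for j = 3,…,5 red tiles.
Favorable = C(9,3)·C(18,2) + C(9,4)·C(18,1) + C(9,5)·C(18,0) = 15246; total = C(27,5) = 80730.
P = 15246/80730 = 847/4485 ≈ 0.1889.

847/4485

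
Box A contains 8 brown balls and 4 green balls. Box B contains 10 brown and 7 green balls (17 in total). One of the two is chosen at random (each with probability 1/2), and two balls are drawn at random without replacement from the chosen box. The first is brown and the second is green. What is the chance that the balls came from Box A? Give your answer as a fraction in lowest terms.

1088/2243

P(E | Box A) = 8/33; P(E | Box B) = 35/136.
P(E) = 1/2·8/33 + 1/2·35/136 = 2243/8976.
By Bayes' rule, P(Box A | E) = 4/33 / 2243/8976 = 1088/2243 ≈ 0.4851.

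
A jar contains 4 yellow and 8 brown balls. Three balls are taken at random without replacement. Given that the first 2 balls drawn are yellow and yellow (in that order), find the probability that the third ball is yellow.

After removing 2 yellow, the jar has 2 yellow out of 10 remaining.
P(third is yellow | given) = 2/10 = 1/5 ≈ 0.2000.

1/5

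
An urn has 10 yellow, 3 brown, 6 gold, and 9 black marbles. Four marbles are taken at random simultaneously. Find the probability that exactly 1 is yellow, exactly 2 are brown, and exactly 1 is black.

6/455

Unordered draws without replacement: count favorable combinations over C(28,4).
Favorable = C(10,1) · C(3,2) · C(6,0) · C(9,1) = 270; total = C(28,4) = 20475.
P = 270/20475 = 6/455 ≈ 0.0132.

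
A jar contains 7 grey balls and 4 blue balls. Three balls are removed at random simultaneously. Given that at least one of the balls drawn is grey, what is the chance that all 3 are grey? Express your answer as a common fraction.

5/23

P(all 3 grey) = C(7,3)/C(11,3) = 7/33; P(at least one grey) = 1 − C(4,3)/C(11,3) = 161/165.
Since 'all 3 grey' ⊆ 'at least one grey', P(all 3 | at least one) = 7/33 / 161/165 = 5/23 ≈ 0.2174.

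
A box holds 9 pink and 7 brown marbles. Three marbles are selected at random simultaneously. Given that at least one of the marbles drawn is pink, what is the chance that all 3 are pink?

4/25

P(all 3 pink) = C(9,3)/C(16,3) = 3/20; P(at least one pink) = 1 − C(7,3)/C(16,3) = 15/16.
Since 'all 3 pink' ⊆ 'at least one pink', P(all 3 | at least one) = 3/20 / 15/16 = 4/25 ≈ 0.1600.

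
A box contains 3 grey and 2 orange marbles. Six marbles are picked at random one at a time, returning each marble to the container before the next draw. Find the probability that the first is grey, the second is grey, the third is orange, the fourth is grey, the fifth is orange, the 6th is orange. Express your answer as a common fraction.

Multiply the conditional probability of each draw in order, with replacement (the composition resets each draw).
P = (3/5) · (3/5) · (2/5) · (3/5) · (2/5) · (2/5) = 216/15625 ≈ 0.0138.

216/15625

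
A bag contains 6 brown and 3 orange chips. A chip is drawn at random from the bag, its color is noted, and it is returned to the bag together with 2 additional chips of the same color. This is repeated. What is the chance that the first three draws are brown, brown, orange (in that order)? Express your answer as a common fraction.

16/143

Track the composition after each reinforcement of +2.
P = (6/9) · (8/11) · (3/13) = 16/143 ≈ 0.1119.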